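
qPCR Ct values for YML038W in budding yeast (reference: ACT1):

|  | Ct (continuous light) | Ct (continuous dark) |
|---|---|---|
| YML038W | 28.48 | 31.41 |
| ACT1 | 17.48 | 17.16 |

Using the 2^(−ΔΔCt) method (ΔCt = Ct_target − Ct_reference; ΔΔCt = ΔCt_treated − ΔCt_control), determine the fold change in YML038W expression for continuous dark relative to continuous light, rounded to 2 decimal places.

0.11

ΔCt(continuous light) = 28.480 − 17.480 = 11.000
ΔCt(continuous dark) = 31.410 − 17.160 = 14.250
ΔΔCt = 14.250 − 11.000 = 3.250
Fold change = 2^(−3.250) = 0.105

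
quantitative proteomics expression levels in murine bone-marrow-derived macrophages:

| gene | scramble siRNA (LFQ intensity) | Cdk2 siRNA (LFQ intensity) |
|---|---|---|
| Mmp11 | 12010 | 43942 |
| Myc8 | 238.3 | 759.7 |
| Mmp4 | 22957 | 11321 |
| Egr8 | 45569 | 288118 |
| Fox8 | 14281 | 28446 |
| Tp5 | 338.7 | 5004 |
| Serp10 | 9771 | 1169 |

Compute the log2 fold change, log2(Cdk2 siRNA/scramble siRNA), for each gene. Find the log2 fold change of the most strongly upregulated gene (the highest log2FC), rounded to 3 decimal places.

log2(43942/12010) = 1.871  (Mmp11)
log2(759.7/238.3) = 1.673  (Myc8)
log2(11321/22957) = -1.020  (Mmp4)
log2(288118/45569) = 2.661  (Egr8)
log2(28446/14281) = 0.994  (Fox8)
log2(5004/338.7) = 3.885  (Tp5)
log2(1169/9771) = -3.063  (Serp10)
Tp5 is most strongly upregulated.

3.885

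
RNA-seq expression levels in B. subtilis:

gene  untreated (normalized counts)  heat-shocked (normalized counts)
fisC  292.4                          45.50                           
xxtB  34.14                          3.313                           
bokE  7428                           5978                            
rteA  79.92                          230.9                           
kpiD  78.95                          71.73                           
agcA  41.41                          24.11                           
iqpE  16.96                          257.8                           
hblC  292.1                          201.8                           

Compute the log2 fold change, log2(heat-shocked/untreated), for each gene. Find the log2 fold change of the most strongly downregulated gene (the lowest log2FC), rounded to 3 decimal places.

-3.365

log2(45.50/292.4) = -2.684  (fisC)
log2(3.313/34.14) = -3.365  (xxtB)
log2(5978/7428) = -0.313  (bokE)
log2(230.9/79.92) = 1.531  (rteA)
log2(71.73/78.95) = -0.138  (kpiD)
log2(24.11/41.41) = -0.780  (agcA)
log2(257.8/16.96) = 3.926  (iqpE)
log2(201.8/292.1) = -0.534  (hblC)
xxtB is most strongly downregulated.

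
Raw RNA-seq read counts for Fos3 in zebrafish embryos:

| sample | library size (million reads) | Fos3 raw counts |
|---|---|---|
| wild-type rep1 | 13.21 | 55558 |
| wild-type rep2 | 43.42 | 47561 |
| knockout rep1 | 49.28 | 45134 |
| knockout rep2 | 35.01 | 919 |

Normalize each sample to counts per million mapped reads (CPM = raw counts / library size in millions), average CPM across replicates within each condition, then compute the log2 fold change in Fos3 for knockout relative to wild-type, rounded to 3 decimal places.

-2.492

CPM(wild-type rep1) = 55558 / 13.21 = 4205.7532
CPM(wild-type rep2) = 47561 / 43.42 = 1095.3708
CPM(knockout rep1) = 45134 / 49.28 = 915.8685
CPM(knockout rep2) = 919 / 35.01 = 26.2496
mean CPM(wild-type) = 2650.5620; mean CPM(knockout) = 471.0591
Fold change = 471.0591 / 2650.5620 = 0.17772
log2(0.17772) = -2.4923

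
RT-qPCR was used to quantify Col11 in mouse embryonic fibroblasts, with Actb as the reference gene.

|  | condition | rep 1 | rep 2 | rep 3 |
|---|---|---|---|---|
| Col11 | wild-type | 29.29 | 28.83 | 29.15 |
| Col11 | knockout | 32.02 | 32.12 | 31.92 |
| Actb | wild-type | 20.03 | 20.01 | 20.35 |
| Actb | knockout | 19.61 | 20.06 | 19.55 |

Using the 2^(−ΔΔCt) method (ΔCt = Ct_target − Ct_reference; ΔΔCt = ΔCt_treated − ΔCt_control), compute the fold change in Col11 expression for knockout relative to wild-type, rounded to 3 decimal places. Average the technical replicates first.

0.100

Mean Ct: Col11 wild-type 29.090; Col11 knockout 32.020; Actb wild-type 20.130; Actb knockout 19.740
ΔCt(wild-type) = 29.090 − 20.130 = 8.960
ΔCt(knockout) = 32.020 − 19.740 = 12.280
ΔΔCt = 12.280 − 8.960 = 3.320
Fold change = 2^(−3.320) = 0.1001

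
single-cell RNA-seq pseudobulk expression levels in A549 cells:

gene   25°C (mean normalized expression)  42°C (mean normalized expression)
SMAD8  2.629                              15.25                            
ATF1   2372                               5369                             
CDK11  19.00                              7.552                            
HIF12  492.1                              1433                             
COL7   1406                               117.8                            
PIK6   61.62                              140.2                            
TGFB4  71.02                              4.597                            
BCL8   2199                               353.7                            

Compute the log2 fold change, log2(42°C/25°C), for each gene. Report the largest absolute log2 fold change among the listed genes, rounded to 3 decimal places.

log2(15.25/2.629) = 2.536  (SMAD8)
log2(5369/2372) = 1.179  (ATF1)
log2(7.552/19.00) = -1.331  (CDK11)
log2(1433/492.1) = 1.542  (HIF12)
log2(117.8/1406) = -3.577  (COL7)
log2(140.2/61.62) = 1.186  (PIK6)
log2(4.597/71.02) = -3.949  (TGFB4)
log2(353.7/2199) = -2.636  (BCL8)
The largest magnitude belongs to TGFB4.

3.949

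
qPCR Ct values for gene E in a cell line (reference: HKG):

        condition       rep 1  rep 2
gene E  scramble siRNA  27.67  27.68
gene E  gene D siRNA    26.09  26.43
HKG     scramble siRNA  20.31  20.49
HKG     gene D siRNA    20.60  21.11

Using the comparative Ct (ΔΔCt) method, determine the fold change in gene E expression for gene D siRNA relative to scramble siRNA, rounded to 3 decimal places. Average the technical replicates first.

3.655

Mean Ct: gene E scramble siRNA 27.675; gene E gene D siRNA 26.260; HKG scramble siRNA 20.400; HKG gene D siRNA 20.855
ΔCt(scramble siRNA) = 27.675 − 20.400 = 7.275
ΔCt(gene D siRNA) = 26.260 − 20.855 = 5.405
ΔΔCt = 5.405 − 7.275 = -1.870
Fold change = 2^(−(-1.870)) = 2^1.870 = 3.6553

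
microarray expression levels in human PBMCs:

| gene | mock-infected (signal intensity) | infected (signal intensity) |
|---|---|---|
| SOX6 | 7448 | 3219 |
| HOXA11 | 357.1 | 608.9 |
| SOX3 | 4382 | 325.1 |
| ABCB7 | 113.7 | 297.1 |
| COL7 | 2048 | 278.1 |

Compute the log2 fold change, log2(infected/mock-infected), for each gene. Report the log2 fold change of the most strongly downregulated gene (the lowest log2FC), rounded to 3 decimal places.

log2(3219/7448) = -1.210  (SOX6)
log2(608.9/357.1) = 0.770  (HOXA11)
log2(325.1/4382) = -3.753  (SOX3)
log2(297.1/113.7) = 1.386  (ABCB7)
log2(278.1/2048) = -2.881  (COL7)
SOX3 is most strongly downregulated.

-3.753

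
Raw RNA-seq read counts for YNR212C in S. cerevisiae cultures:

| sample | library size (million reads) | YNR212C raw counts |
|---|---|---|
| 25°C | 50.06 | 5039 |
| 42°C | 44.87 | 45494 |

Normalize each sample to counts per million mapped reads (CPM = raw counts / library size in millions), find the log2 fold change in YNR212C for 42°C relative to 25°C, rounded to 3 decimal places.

CPM(25°C) = 5039 / 50.06 = 100.6592
CPM(42°C) = 45494 / 44.87 = 1013.9068
Fold change = 1013.9068 / 100.6592 = 10.07267
log2(10.07267) = 3.3324

3.332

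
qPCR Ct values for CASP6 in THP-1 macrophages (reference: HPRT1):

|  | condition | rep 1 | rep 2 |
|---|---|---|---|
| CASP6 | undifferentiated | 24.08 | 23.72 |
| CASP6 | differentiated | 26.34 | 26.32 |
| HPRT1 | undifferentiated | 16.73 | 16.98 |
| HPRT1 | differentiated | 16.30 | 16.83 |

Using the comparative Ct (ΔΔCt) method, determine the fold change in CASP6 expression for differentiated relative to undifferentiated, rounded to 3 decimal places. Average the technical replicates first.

0.152

Mean Ct: CASP6 undifferentiated 23.900; CASP6 differentiated 26.330; HPRT1 undifferentiated 16.855; HPRT1 differentiated 16.565
ΔCt(undifferentiated) = 23.900 − 16.855 = 7.045
ΔCt(differentiated) = 26.330 − 16.565 = 9.765
ΔΔCt = 9.765 − 7.045 = 2.720
Fold change = 2^(−2.720) = 0.1518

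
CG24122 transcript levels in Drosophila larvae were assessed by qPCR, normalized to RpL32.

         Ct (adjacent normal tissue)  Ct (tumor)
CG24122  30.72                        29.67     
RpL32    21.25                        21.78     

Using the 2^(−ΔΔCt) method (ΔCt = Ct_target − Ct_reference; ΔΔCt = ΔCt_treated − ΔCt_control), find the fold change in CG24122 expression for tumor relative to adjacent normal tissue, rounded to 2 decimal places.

2.99

ΔCt(adjacent normal tissue) = 30.720 − 21.250 = 9.470
ΔCt(tumor) = 29.670 − 21.780 = 7.890
ΔΔCt = 7.890 − 9.470 = -1.580
Fold change = 2^(−(-1.580)) = 2^1.580 = 2.990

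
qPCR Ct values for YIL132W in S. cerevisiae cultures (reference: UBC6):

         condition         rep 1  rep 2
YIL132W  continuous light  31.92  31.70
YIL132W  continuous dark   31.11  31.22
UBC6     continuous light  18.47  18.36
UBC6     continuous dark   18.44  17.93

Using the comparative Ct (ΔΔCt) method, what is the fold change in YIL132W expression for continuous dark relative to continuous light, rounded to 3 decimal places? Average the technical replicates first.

Mean Ct: YIL132W continuous light 31.810; YIL132W continuous dark 31.165; UBC6 continuous light 18.415; UBC6 continuous dark 18.185
ΔCt(continuous light) = 31.810 − 18.415 = 13.395
ΔCt(continuous dark) = 31.165 − 18.185 = 12.980
ΔΔCt = 12.980 − 13.395 = -0.415
Fold change = 2^(−(-0.415)) = 2^0.415 = 1.3333

1.333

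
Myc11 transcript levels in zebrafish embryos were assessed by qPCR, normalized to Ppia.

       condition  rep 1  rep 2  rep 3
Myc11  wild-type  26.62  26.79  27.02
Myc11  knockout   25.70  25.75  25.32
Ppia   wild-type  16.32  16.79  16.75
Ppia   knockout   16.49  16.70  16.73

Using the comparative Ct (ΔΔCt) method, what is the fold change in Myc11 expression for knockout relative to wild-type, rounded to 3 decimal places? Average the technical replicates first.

2.362

Mean Ct: Myc11 wild-type 26.810; Myc11 knockout 25.590; Ppia wild-type 16.620; Ppia knockout 16.640
ΔCt(wild-type) = 26.810 − 16.620 = 10.190
ΔCt(knockout) = 25.590 − 16.640 = 8.950
ΔΔCt = 8.950 − 10.190 = -1.240
Fold change = 2^(−(-1.240)) = 2^1.240 = 2.3620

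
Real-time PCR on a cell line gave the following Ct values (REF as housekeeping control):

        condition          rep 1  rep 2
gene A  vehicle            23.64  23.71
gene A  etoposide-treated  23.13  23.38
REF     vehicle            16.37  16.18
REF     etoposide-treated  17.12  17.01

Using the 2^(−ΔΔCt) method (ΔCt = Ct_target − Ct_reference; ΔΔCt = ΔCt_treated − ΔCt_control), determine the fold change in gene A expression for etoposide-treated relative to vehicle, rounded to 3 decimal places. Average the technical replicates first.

2.313

Mean Ct: gene A vehicle 23.675; gene A etoposide-treated 23.255; REF vehicle 16.275; REF etoposide-treated 17.065
ΔCt(vehicle) = 23.675 − 16.275 = 7.400
ΔCt(etoposide-treated) = 23.255 − 17.065 = 6.190
ΔΔCt = 6.190 − 7.400 = -1.210
Fold change = 2^(−(-1.210)) = 2^1.210 = 2.3134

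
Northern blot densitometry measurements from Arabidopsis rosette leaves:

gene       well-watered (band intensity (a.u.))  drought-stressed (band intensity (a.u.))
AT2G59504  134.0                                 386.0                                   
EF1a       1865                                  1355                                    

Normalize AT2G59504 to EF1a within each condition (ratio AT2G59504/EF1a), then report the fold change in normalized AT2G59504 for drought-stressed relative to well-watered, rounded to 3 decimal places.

AT2G59504/EF1a (well-watered) = 134.0 / 1865 = 0.07185
AT2G59504/EF1a (drought-stressed) = 386.0 / 1355 = 0.28487
Fold change = 0.28487 / 0.07185 = 3.9648

3.965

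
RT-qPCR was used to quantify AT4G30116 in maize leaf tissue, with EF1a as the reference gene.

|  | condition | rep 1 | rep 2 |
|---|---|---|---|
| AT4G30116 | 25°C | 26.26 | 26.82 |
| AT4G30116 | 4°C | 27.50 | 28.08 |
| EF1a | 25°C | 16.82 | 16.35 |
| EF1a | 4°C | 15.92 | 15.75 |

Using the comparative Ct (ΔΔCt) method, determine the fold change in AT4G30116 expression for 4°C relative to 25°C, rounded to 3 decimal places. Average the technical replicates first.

Mean Ct: AT4G30116 25°C 26.540; AT4G30116 4°C 27.790; EF1a 25°C 16.585; EF1a 4°C 15.835
ΔCt(25°C) = 26.540 − 16.585 = 9.955
ΔCt(4°C) = 27.790 − 15.835 = 11.955
ΔΔCt = 11.955 − 9.955 = 2.000
Fold change = 2^(−2.000) = 0.2500

0.250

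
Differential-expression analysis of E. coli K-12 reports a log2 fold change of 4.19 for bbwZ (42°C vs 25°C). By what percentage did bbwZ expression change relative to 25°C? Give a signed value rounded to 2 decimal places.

Fold change = 2^(4.19) = 18.2522
Percent change = (FC − 1) × 100% = (18.2522 − 1) × 100 = 1725.22%

1725.22%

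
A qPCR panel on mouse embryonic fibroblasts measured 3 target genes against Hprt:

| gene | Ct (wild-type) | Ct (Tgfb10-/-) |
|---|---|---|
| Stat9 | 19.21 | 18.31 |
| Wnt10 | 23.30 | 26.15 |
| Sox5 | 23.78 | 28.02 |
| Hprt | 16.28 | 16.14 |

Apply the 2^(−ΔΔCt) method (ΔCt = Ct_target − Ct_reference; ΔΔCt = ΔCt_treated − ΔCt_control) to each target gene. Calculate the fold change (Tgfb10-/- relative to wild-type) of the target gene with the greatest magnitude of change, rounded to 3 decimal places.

Stat9: ΔΔCt = (18.31−16.14) − (19.21−16.28) = 2.17 − 2.93 = -0.76; fold change = 2^0.76 = 1.693
Wnt10: ΔΔCt = (26.15−16.14) − (23.30−16.28) = 10.01 − 7.02 = 2.99; fold change = 2^-2.99 = 0.126
Sox5: ΔΔCt = (28.02−16.14) − (23.78−16.28) = 11.88 − 7.50 = 4.38; fold change = 2^-4.38 = 0.048
Sox5 has the largest |ΔΔCt| = 4.38.

0.048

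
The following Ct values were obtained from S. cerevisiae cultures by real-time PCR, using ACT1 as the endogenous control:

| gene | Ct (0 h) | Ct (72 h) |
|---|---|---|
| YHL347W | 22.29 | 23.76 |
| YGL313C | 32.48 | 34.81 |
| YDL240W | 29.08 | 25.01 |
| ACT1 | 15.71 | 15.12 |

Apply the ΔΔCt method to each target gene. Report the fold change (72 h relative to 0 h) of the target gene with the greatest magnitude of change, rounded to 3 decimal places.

YHL347W: ΔΔCt = (23.76−15.12) − (22.29−15.71) = 8.64 − 6.58 = 2.06; fold change = 2^-2.06 = 0.240
YGL313C: ΔΔCt = (34.81−15.12) − (32.48−15.71) = 19.69 − 16.77 = 2.92; fold change = 2^-2.92 = 0.132
YDL240W: ΔΔCt = (25.01−15.12) − (29.08−15.71) = 9.89 − 13.37 = -3.48; fold change = 2^3.48 = 11.158
YDL240W has the largest |ΔΔCt| = 3.48.

11.158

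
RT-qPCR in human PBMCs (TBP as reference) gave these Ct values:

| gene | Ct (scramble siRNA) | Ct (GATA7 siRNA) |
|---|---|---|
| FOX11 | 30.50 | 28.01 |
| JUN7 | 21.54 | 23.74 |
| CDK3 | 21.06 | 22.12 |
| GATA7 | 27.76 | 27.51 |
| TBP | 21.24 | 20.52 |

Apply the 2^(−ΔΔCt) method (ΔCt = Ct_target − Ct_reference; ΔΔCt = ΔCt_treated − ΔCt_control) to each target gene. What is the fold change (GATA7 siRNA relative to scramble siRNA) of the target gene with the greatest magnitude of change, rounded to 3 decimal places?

FOX11: ΔΔCt = (28.01−20.52) − (30.50−21.24) = 7.49 − 9.26 = -1.77; fold change = 2^1.77 = 3.411
JUN7: ΔΔCt = (23.74−20.52) − (21.54−21.24) = 3.22 − 0.30 = 2.92; fold change = 2^-2.92 = 0.132
CDK3: ΔΔCt = (22.12−20.52) − (21.06−21.24) = 1.60 − (-0.18) = 1.78; fold change = 2^-1.78 = 0.291
GATA7: ΔΔCt = (27.51−20.52) − (27.76−21.24) = 6.99 − 6.52 = 0.47; fold change = 2^-0.47 = 0.722
JUN7 has the largest |ΔΔCt| = 2.92.

0.132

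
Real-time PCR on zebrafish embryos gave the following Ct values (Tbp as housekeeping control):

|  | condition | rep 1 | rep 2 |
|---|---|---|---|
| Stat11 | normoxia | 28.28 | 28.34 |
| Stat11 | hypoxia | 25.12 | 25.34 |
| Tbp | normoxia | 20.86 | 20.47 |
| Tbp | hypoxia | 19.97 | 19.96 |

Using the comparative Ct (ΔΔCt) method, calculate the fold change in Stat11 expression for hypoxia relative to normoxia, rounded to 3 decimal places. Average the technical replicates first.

5.205

Mean Ct: Stat11 normoxia 28.310; Stat11 hypoxia 25.230; Tbp normoxia 20.665; Tbp hypoxia 19.965
ΔCt(normoxia) = 28.310 − 20.665 = 7.645
ΔCt(hypoxia) = 25.230 − 19.965 = 5.265
ΔΔCt = 5.265 − 7.645 = -2.380
Fold change = 2^(−(-2.380)) = 2^2.380 = 5.2054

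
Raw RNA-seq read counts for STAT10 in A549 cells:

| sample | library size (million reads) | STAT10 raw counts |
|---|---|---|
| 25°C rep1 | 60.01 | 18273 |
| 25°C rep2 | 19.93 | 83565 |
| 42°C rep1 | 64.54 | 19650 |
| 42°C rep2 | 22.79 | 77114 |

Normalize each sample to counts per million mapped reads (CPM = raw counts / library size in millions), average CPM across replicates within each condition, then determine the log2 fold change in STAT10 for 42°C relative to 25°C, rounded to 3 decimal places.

-0.286

CPM(25°C rep1) = 18273 / 60.01 = 304.4993
CPM(25°C rep2) = 83565 / 19.93 = 4192.9252
CPM(42°C rep1) = 19650 / 64.54 = 304.4623
CPM(42°C rep2) = 77114 / 22.79 = 3383.6771
mean CPM(25°C) = 2248.7122; mean CPM(42°C) = 1844.0697
Fold change = 1844.0697 / 2248.7122 = 0.82006
log2(0.82006) = -0.2862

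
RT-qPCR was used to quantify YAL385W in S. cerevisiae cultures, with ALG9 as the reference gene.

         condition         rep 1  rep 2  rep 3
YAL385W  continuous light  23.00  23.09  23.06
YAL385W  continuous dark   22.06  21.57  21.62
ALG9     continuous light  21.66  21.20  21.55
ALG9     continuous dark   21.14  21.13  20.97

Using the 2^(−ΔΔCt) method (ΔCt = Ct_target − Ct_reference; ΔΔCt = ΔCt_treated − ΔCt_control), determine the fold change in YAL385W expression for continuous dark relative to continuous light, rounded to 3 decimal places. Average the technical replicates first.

1.879

Mean Ct: YAL385W continuous light 23.050; YAL385W continuous dark 21.750; ALG9 continuous light 21.470; ALG9 continuous dark 21.080
ΔCt(continuous light) = 23.050 − 21.470 = 1.580
ΔCt(continuous dark) = 21.750 − 21.080 = 0.670
ΔΔCt = 0.670 − 1.580 = -0.910
Fold change = 2^(−(-0.910)) = 2^0.910 = 1.8790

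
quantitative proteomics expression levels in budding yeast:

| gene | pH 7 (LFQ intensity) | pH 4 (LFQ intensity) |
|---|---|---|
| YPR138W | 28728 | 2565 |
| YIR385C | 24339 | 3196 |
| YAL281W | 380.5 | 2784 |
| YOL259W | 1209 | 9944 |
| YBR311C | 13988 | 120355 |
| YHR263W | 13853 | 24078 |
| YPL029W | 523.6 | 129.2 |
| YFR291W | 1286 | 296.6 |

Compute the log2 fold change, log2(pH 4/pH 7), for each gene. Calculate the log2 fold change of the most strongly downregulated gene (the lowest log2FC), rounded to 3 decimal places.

log2(2565/28728) = -3.485  (YPR138W)
log2(3196/24339) = -2.929  (YIR385C)
log2(2784/380.5) = 2.871  (YAL281W)
log2(9944/1209) = 3.040  (YOL259W)
log2(120355/13988) = 3.105  (YBR311C)
log2(24078/13853) = 0.798  (YHR263W)
log2(129.2/523.6) = -2.019  (YPL029W)
log2(296.6/1286) = -2.116  (YFR291W)
YPR138W is most strongly downregulated.

-3.485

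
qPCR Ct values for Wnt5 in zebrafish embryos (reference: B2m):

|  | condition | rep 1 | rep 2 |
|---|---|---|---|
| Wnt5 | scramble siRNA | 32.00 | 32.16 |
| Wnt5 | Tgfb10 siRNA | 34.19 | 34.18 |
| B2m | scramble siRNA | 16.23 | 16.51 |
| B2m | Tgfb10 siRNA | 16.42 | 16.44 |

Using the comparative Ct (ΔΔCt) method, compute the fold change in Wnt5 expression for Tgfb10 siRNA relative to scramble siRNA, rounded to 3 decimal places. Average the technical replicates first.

Mean Ct: Wnt5 scramble siRNA 32.080; Wnt5 Tgfb10 siRNA 34.185; B2m scramble siRNA 16.370; B2m Tgfb10 siRNA 16.430
ΔCt(scramble siRNA) = 32.080 − 16.370 = 15.710
ΔCt(Tgfb10 siRNA) = 34.185 − 16.430 = 17.755
ΔΔCt = 17.755 − 15.710 = 2.045
Fold change = 2^(−2.045) = 0.2423

0.242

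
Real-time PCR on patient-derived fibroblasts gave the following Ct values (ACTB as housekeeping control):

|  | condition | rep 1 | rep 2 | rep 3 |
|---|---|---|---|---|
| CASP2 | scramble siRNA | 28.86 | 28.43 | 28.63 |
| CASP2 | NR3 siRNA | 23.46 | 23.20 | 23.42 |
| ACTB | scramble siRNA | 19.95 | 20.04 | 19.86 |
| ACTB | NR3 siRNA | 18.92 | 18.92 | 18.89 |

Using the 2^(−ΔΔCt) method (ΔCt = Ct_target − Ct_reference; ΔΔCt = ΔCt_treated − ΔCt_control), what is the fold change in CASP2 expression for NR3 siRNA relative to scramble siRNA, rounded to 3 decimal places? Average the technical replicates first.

18.896

Mean Ct: CASP2 scramble siRNA 28.640; CASP2 NR3 siRNA 23.360; ACTB scramble siRNA 19.950; ACTB NR3 siRNA 18.910
ΔCt(scramble siRNA) = 28.640 − 19.950 = 8.690
ΔCt(NR3 siRNA) = 23.360 − 18.910 = 4.450
ΔΔCt = 4.450 − 8.690 = -4.240
Fold change = 2^(−(-4.240)) = 2^4.240 = 18.8959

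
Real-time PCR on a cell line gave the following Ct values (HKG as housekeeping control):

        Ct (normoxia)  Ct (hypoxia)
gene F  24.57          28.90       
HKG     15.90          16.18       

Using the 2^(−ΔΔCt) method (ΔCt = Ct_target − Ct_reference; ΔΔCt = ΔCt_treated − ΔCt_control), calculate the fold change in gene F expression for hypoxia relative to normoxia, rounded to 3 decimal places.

ΔCt(normoxia) = 24.570 − 15.900 = 8.670
ΔCt(hypoxia) = 28.900 − 16.180 = 12.720
ΔΔCt = 12.720 − 8.670 = 4.050
Fold change = 2^(−4.050) = 0.0604

0.060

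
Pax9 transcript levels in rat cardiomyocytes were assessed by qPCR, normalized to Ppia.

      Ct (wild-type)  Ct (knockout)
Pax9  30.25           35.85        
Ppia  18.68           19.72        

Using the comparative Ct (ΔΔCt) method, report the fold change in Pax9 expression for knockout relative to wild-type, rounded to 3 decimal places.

0.042

ΔCt(wild-type) = 30.250 − 18.680 = 11.570
ΔCt(knockout) = 35.850 − 19.720 = 16.130
ΔΔCt = 16.130 − 11.570 = 4.560
Fold change = 2^(−4.560) = 0.0424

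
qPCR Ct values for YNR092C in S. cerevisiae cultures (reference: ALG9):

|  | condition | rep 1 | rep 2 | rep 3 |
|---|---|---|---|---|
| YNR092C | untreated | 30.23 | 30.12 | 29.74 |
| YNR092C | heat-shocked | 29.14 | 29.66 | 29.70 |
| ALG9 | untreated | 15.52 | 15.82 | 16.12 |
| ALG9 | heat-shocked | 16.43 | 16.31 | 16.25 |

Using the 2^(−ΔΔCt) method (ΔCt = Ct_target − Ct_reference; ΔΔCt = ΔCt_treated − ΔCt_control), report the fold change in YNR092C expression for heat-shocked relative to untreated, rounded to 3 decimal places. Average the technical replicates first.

2.056

Mean Ct: YNR092C untreated 30.030; YNR092C heat-shocked 29.500; ALG9 untreated 15.820; ALG9 heat-shocked 16.330
ΔCt(untreated) = 30.030 − 15.820 = 14.210
ΔCt(heat-shocked) = 29.500 − 16.330 = 13.170
ΔΔCt = 13.170 − 14.210 = -1.040
Fold change = 2^(−(-1.040)) = 2^1.040 = 2.0562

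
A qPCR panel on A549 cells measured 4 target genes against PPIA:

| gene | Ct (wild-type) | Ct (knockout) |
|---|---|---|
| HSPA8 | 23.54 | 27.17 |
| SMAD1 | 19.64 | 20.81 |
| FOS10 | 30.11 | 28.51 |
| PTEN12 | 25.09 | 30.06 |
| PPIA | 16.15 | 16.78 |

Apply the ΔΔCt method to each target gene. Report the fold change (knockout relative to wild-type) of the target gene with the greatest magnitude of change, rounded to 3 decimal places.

HSPA8: ΔΔCt = (27.17−16.78) − (23.54−16.15) = 10.39 − 7.39 = 3.00; fold change = 2^-3.00 = 0.125
SMAD1: ΔΔCt = (20.81−16.78) − (19.64−16.15) = 4.03 − 3.49 = 0.54; fold change = 2^-0.54 = 0.688
FOS10: ΔΔCt = (28.51−16.78) − (30.11−16.15) = 11.73 − 13.96 = -2.23; fold change = 2^2.23 = 4.691
PTEN12: ΔΔCt = (30.06−16.78) − (25.09−16.15) = 13.28 − 8.94 = 4.34; fold change = 2^-4.34 = 0.049
PTEN12 has the largest |ΔΔCt| = 4.34.

0.049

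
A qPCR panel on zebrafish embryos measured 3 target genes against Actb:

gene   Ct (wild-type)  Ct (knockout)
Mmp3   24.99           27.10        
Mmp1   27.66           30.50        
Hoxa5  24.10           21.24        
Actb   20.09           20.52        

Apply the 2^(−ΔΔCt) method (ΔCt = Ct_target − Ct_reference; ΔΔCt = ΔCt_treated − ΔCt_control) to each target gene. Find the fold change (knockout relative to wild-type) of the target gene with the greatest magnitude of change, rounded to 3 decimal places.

9.781

Mmp3: ΔΔCt = (27.10−20.52) − (24.99−20.09) = 6.58 − 4.90 = 1.68; fold change = 2^-1.68 = 0.312
Mmp1: ΔΔCt = (30.50−20.52) − (27.66−20.09) = 9.98 − 7.57 = 2.41; fold change = 2^-2.41 = 0.188
Hoxa5: ΔΔCt = (21.24−20.52) − (24.10−20.09) = 0.72 − 4.01 = -3.29; fold change = 2^3.29 = 9.781
Hoxa5 has the largest |ΔΔCt| = 3.29.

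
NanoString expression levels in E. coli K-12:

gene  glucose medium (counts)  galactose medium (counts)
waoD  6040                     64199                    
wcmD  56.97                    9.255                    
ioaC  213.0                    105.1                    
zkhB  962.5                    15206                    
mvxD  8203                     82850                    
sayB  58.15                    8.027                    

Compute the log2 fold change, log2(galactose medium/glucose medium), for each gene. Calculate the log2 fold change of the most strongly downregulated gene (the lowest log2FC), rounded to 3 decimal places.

log2(64199/6040) = 3.410  (waoD)
log2(9.255/56.97) = -2.622  (wcmD)
log2(105.1/213.0) = -1.019  (ioaC)
log2(15206/962.5) = 3.982  (zkhB)
log2(82850/8203) = 3.336  (mvxD)
log2(8.027/58.15) = -2.857  (sayB)
sayB is most strongly downregulated.

-2.857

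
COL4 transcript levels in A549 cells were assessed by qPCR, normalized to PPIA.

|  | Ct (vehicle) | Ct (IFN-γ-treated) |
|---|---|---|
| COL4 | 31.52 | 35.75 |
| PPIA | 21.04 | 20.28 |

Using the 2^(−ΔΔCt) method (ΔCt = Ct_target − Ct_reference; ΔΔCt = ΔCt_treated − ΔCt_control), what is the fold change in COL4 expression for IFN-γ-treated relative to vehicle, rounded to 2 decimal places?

ΔCt(vehicle) = 31.520 − 21.040 = 10.480
ΔCt(IFN-γ-treated) = 35.750 − 20.280 = 15.470
ΔΔCt = 15.470 − 10.480 = 4.990
Fold change = 2^(−4.990) = 0.031

0.03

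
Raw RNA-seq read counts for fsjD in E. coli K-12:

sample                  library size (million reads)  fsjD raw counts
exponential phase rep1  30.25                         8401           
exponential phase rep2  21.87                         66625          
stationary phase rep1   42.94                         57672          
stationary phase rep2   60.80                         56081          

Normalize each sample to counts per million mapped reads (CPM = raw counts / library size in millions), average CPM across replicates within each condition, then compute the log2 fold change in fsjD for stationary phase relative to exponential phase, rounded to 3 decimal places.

CPM(exponential phase rep1) = 8401 / 30.25 = 277.7190
CPM(exponential phase rep2) = 66625 / 21.87 = 3046.4106
CPM(stationary phase rep1) = 57672 / 42.94 = 1343.0834
CPM(stationary phase rep2) = 56081 / 60.80 = 922.3849
mean CPM(exponential phase) = 1662.0648; mean CPM(stationary phase) = 1132.7341
Fold change = 1132.7341 / 1662.0648 = 0.68152
log2(0.68152) = -0.5532

-0.553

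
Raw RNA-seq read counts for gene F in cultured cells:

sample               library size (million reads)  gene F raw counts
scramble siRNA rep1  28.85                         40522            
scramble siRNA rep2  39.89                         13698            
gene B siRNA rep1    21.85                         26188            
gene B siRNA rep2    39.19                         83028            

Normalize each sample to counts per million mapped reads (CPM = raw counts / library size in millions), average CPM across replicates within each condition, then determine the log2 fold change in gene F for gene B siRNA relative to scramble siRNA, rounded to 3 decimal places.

CPM(scramble siRNA rep1) = 40522 / 28.85 = 1404.5754
CPM(scramble siRNA rep2) = 13698 / 39.89 = 343.3943
CPM(gene B siRNA rep1) = 26188 / 21.85 = 1198.5355
CPM(gene B siRNA rep2) = 83028 / 39.19 = 2118.6017
mean CPM(scramble siRNA) = 873.9849; mean CPM(gene B siRNA) = 1658.5686
Fold change = 1658.5686 / 873.9849 = 1.89771
log2(1.89771) = 0.9243

0.924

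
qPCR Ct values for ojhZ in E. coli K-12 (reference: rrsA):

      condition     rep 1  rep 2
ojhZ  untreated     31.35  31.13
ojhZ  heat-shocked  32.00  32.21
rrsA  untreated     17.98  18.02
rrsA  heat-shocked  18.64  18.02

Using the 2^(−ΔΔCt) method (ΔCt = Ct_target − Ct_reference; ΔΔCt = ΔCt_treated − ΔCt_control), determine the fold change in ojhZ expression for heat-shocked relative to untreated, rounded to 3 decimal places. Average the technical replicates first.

Mean Ct: ojhZ untreated 31.240; ojhZ heat-shocked 32.105; rrsA untreated 18.000; rrsA heat-shocked 18.330
ΔCt(untreated) = 31.240 − 18.000 = 13.240
ΔCt(heat-shocked) = 32.105 − 18.330 = 13.775
ΔΔCt = 13.775 − 13.240 = 0.535
Fold change = 2^(−0.535) = 0.6902

0.690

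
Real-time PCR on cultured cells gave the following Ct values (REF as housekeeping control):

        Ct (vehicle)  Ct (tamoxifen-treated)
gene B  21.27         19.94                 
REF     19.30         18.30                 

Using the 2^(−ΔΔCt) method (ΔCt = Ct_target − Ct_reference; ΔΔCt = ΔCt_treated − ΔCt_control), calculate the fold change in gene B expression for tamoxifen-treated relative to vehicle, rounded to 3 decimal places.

1.257

ΔCt(vehicle) = 21.270 − 19.300 = 1.970
ΔCt(tamoxifen-treated) = 19.940 − 18.300 = 1.640
ΔΔCt = 1.640 − 1.970 = -0.330
Fold change = 2^(−(-0.330)) = 2^0.330 = 1.2570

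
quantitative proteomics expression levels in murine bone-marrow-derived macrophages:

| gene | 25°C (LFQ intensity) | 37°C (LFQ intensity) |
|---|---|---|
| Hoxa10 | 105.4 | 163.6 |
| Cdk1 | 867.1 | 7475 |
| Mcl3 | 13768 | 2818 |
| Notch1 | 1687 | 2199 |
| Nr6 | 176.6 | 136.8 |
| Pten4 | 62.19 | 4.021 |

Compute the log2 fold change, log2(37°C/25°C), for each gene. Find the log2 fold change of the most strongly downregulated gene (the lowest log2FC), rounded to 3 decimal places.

log2(163.6/105.4) = 0.634  (Hoxa10)
log2(7475/867.1) = 3.108  (Cdk1)
log2(2818/13768) = -2.289  (Mcl3)
log2(2199/1687) = 0.382  (Notch1)
log2(136.8/176.6) = -0.368  (Nr6)
log2(4.021/62.19) = -3.951  (Pten4)
Pten4 is most strongly downregulated.

-3.951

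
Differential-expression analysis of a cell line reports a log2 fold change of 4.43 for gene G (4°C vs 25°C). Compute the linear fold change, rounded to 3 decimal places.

Fold change = 2^(4.43) = 21.5557

21.556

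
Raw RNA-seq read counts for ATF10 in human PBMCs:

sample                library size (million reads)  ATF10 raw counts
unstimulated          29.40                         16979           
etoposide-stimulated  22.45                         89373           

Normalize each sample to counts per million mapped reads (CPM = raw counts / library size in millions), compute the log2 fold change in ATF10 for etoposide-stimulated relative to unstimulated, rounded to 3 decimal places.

CPM(unstimulated) = 16979 / 29.40 = 577.5170
CPM(etoposide-stimulated) = 89373 / 22.45 = 3980.9800
Fold change = 3980.9800 / 577.5170 = 6.89327
log2(6.89327) = 2.7852

2.785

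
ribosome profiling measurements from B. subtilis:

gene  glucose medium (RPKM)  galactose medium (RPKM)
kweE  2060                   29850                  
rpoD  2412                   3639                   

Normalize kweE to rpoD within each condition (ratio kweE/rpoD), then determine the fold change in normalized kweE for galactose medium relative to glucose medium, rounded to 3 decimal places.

9.604

kweE/rpoD (glucose medium) = 2060 / 2412 = 0.85406
kweE/rpoD (galactose medium) = 29850 / 3639 = 8.2028
Fold change = 8.2028 / 0.85406 = 9.6044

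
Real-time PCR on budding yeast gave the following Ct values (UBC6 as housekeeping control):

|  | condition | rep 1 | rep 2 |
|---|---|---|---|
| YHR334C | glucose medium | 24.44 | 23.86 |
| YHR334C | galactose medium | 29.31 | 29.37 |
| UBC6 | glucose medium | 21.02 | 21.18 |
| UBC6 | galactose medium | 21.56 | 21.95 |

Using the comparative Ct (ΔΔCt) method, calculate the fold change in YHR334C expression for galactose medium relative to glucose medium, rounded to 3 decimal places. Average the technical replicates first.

0.043

Mean Ct: YHR334C glucose medium 24.150; YHR334C galactose medium 29.340; UBC6 glucose medium 21.100; UBC6 galactose medium 21.755
ΔCt(glucose medium) = 24.150 − 21.100 = 3.050
ΔCt(galactose medium) = 29.340 − 21.755 = 7.585
ΔΔCt = 7.585 − 3.050 = 4.535
Fold change = 2^(−4.535) = 0.0431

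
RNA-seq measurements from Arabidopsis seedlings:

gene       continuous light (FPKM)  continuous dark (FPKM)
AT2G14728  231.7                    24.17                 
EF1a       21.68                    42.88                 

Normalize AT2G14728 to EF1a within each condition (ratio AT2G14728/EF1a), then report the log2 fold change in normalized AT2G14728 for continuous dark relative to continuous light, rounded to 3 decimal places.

AT2G14728/EF1a (continuous light) = 231.7 / 21.68 = 10.687
AT2G14728/EF1a (continuous dark) = 24.17 / 42.88 = 0.56367
Fold change = 0.56367 / 10.687 = 0.0527
log2(0.0527) = -4.2449

-4.245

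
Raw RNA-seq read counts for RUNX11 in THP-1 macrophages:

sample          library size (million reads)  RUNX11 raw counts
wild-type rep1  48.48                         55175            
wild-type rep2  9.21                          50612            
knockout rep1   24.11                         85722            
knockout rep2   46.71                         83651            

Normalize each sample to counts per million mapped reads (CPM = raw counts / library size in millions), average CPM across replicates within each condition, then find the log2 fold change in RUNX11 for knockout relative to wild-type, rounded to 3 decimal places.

CPM(wild-type rep1) = 55175 / 48.48 = 1138.0982
CPM(wild-type rep2) = 50612 / 9.21 = 5495.3312
CPM(knockout rep1) = 85722 / 24.11 = 3555.4542
CPM(knockout rep2) = 83651 / 46.71 = 1790.8585
mean CPM(wild-type) = 3316.7147; mean CPM(knockout) = 2673.1563
Fold change = 2673.1563 / 3316.7147 = 0.80597
log2(0.80597) = -0.3112

-0.311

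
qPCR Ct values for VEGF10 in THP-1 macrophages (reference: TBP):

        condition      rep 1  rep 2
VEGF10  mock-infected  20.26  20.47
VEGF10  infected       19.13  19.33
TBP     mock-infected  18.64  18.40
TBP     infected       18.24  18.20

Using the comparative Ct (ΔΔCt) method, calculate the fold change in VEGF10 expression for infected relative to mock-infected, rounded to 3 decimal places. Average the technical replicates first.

Mean Ct: VEGF10 mock-infected 20.365; VEGF10 infected 19.230; TBP mock-infected 18.520; TBP infected 18.220
ΔCt(mock-infected) = 20.365 − 18.520 = 1.845
ΔCt(infected) = 19.230 − 18.220 = 1.010
ΔΔCt = 1.010 − 1.845 = -0.835
Fold change = 2^(−(-0.835)) = 2^0.835 = 1.7839

1.784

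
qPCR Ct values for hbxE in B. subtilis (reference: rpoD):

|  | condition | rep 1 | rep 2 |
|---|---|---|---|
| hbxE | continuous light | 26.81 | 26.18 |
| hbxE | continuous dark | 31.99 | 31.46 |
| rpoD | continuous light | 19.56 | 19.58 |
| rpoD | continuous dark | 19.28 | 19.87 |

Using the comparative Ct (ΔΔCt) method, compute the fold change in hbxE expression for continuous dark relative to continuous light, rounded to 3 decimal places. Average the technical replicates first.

0.027

Mean Ct: hbxE continuous light 26.495; hbxE continuous dark 31.725; rpoD continuous light 19.570; rpoD continuous dark 19.575
ΔCt(continuous light) = 26.495 − 19.570 = 6.925
ΔCt(continuous dark) = 31.725 − 19.575 = 12.150
ΔΔCt = 12.150 − 6.925 = 5.225
Fold change = 2^(−5.225) = 0.0267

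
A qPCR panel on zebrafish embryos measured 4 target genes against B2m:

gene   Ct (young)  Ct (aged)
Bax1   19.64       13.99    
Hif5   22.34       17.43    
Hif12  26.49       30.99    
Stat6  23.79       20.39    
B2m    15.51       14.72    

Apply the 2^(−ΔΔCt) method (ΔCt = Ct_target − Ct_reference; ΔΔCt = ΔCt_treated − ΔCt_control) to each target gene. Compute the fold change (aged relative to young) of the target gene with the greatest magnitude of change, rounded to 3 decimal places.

Bax1: ΔΔCt = (13.99−14.72) − (19.64−15.51) = -0.73 − 4.13 = -4.86; fold change = 2^4.86 = 29.041
Hif5: ΔΔCt = (17.43−14.72) − (22.34−15.51) = 2.71 − 6.83 = -4.12; fold change = 2^4.12 = 17.388
Hif12: ΔΔCt = (30.99−14.72) − (26.49−15.51) = 16.27 − 10.98 = 5.29; fold change = 2^-5.29 = 0.026
Stat6: ΔΔCt = (20.39−14.72) − (23.79−15.51) = 5.67 − 8.28 = -2.61; fold change = 2^2.61 = 6.105
Hif12 has the largest |ΔΔCt| = 5.29.

0.026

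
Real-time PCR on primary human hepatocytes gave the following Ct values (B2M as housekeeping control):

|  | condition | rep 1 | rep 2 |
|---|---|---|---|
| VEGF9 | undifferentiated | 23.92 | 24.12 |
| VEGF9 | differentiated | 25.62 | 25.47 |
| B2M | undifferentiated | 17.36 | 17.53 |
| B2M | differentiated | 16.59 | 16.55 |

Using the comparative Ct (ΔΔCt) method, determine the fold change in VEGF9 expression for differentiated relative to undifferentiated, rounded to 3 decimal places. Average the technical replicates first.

0.189

Mean Ct: VEGF9 undifferentiated 24.020; VEGF9 differentiated 25.545; B2M undifferentiated 17.445; B2M differentiated 16.570
ΔCt(undifferentiated) = 24.020 − 17.445 = 6.575
ΔCt(differentiated) = 25.545 − 16.570 = 8.975
ΔΔCt = 8.975 − 6.575 = 2.400
Fold change = 2^(−2.400) = 0.1895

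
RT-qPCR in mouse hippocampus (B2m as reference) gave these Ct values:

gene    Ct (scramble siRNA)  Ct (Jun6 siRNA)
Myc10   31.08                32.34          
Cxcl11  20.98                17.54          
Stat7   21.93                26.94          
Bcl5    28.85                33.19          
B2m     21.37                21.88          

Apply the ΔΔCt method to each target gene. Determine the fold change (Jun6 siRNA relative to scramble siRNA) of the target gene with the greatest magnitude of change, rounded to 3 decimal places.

0.044

Myc10: ΔΔCt = (32.34−21.88) − (31.08−21.37) = 10.46 − 9.71 = 0.75; fold change = 2^-0.75 = 0.595
Cxcl11: ΔΔCt = (17.54−21.88) − (20.98−21.37) = -4.34 − (-0.39) = -3.95; fold change = 2^3.95 = 15.455
Stat7: ΔΔCt = (26.94−21.88) − (21.93−21.37) = 5.06 − 0.56 = 4.50; fold change = 2^-4.50 = 0.044
Bcl5: ΔΔCt = (33.19−21.88) − (28.85−21.37) = 11.31 − 7.48 = 3.83; fold change = 2^-3.83 = 0.070
Stat7 has the largest |ΔΔCt| = 4.50.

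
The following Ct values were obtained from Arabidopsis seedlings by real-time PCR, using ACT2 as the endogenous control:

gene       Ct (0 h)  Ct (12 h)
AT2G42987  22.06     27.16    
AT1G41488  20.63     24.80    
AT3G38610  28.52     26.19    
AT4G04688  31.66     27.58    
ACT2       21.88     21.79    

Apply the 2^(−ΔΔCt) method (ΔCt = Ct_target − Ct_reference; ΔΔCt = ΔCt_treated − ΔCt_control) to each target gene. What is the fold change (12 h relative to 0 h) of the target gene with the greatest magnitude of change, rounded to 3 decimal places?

0.027

AT2G42987: ΔΔCt = (27.16−21.79) − (22.06−21.88) = 5.37 − 0.18 = 5.19; fold change = 2^-5.19 = 0.027
AT1G41488: ΔΔCt = (24.80−21.79) − (20.63−21.88) = 3.01 − (-1.25) = 4.26; fold change = 2^-4.26 = 0.052
AT3G38610: ΔΔCt = (26.19−21.79) − (28.52−21.88) = 4.40 − 6.64 = -2.24; fold change = 2^2.24 = 4.724
AT4G04688: ΔΔCt = (27.58−21.79) − (31.66−21.88) = 5.79 − 9.78 = -3.99; fold change = 2^3.99 = 15.889
AT2G42987 has the largest |ΔΔCt| = 5.19.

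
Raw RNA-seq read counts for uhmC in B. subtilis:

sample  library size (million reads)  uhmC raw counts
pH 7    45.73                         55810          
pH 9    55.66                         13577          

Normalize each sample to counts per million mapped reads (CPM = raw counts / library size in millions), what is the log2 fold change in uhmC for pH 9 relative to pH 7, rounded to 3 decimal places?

-2.323

CPM(pH 7) = 55810 / 45.73 = 1220.4242
CPM(pH 9) = 13577 / 55.66 = 243.9274
Fold change = 243.9274 / 1220.4242 = 0.19987
log2(0.19987) = -2.3229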